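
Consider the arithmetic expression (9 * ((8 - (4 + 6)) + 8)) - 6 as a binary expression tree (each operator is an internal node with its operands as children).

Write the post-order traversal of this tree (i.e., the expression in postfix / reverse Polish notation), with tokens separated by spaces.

Post-order on an expression tree gives postfix notation: for each operator, emit left operand, right operand, then the operator.

9 8 4 6 + - 8 + * 6 -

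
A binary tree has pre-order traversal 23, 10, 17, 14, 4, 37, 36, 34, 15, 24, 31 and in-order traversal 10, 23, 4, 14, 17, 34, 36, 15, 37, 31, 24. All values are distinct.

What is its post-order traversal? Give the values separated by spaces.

10 4 14 34 15 36 31 24 37 17 23

The first element of pre-order is the root; it splits in-order into left and right subtrees.
Root 23: left subtree has 1 node {10}, right has 9 {4, 14, 17, 34, 36, 15, 37, 31, 24}.
  Root 17: left subtree has 2 nodes {4, 14}, right has 6 {34, 36, 15, 37, 31, 24}.
    Root 14: left subtree has 1 node {4}, right has 0 { }.
    Root 37: left subtree has 3 nodes {34, 36, 15}, right has 2 {31, 24}.
      Root 36: left subtree has 1 node {34}, right has 1 {15}.
      Root 24: left subtree has 1 node {31}, right has 0 { }.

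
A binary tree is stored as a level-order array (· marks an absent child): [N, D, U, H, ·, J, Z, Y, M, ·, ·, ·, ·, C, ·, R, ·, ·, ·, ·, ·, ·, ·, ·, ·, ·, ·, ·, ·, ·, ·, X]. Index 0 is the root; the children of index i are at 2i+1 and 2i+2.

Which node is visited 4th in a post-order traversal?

M

Post-order visits the left subtree, then the right subtree, then the node.
At N: go left to D.
  At D: go left to H.
    At H: go left to Y.
      At Y: go left to R.
        At R: go left to X.
          X is a leaf — visit X.
        At R: no right child.
        Visit R.
      At Y: no right child.
      Visit Y.
    At H: go right to M.
      M is a leaf — visit M.
    Visit H.
  At D: no right child.
  Visit D.
At N: go right to U.
  At U: go left to J.
    J is a leaf — visit J.
  At U: go right to Z.
    At Z: go left to C.
      C is a leaf — visit C.
    At Z: no right child.
    Visit Z.
  Visit U.
Visit N.
Full post-order sequence: X, R, Y, M, H, D, J, C, Z, U, N.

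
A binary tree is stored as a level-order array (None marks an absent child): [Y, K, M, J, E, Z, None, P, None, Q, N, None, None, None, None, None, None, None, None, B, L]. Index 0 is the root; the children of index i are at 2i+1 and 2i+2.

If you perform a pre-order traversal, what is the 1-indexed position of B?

7

Pre-order visits the node, then its left subtree, then its right subtree.
Visit Y.
At Y: go left to K.
  Visit K.
  At K: go left to J.
    Visit J.
    At J: go left to P.
      P is a leaf — visit P.
    At J: no right child.
  At K: go right to E.
    Visit E.
    At E: go left to Q.
      Visit Q.
      At Q: go left to B.
        B is a leaf — visit B.
      At Q: go right to L.
        L is a leaf — visit L.
    At E: go right to N.
      N is a leaf — visit N.
At Y: go right to M.
  Visit M.
  At M: go left to Z.
    Z is a leaf — visit Z.
  At M: no right child.
Full pre-order sequence: Y, K, J, P, E, Q, B, L, N, M, Z.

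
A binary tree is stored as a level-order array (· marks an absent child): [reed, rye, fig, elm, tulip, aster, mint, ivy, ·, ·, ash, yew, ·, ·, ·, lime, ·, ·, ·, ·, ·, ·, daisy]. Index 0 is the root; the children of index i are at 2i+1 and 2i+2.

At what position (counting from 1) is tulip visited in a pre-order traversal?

Pre-order visits the node, then its left subtree, then its right subtree.
Visit reed.
At reed: go left to rye.
  Visit rye.
  At rye: go left to elm.
    Visit elm.
    At elm: go left to ivy.
      Visit ivy.
      At ivy: go left to lime.
        lime is a leaf — visit lime.
      At ivy: no right child.
    At elm: no right child.
  At rye: go right to tulip.
    Visit tulip.
    At tulip: no left child.
    At tulip: go right to ash.
      Visit ash.
      At ash: no left child.
      At ash: go right to daisy.
        daisy is a leaf — visit daisy.
At reed: go right to fig.
  Visit fig.
  At fig: go left to aster.
    Visit aster.
    At aster: go left to yew.
      yew is a leaf — visit yew.
    At aster: no right child.
  At fig: go right to mint.
    mint is a leaf — visit mint.
Full pre-order sequence: reed, rye, elm, ivy, lime, tulip, ash, daisy, fig, aster, yew, mint.

6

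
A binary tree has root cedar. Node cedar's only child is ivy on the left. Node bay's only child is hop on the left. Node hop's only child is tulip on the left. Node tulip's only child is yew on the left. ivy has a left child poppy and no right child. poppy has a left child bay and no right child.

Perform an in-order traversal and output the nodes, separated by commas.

In-order visits the left subtree, then the node, then the right subtree.
At cedar: go left to ivy.
  At ivy: go left to poppy.
    At poppy: go left to bay.
      At bay: go left to hop.
        At hop: go left to tulip.
          At tulip: go left to yew.
            yew is a leaf — visit yew.
          Visit tulip.
          At tulip: no right child.
        Visit hop.
        At hop: no right child.
      Visit bay.
      At bay: no right child.
    Visit poppy.
    At poppy: no right child.
  Visit ivy.
  At ivy: no right child.
Visit cedar.
At cedar: no right child.

yew, tulip, hop, bay, poppy, ivy, cedar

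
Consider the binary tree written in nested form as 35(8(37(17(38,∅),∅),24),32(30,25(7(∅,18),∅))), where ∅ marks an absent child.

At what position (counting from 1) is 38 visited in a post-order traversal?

1

Post-order visits the left subtree, then the right subtree, then the node.
At 35: go left to 8.
  At 8: go left to 37.
    At 37: go left to 17.
      At 17: go left to 38.
        38 is a leaf — visit 38.
      At 17: no right child.
      Visit 17.
    At 37: no right child.
    Visit 37.
  At 8: go right to 24.
    24 is a leaf — visit 24.
  Visit 8.
At 35: go right to 32.
  At 32: go left to 30.
    30 is a leaf — visit 30.
  At 32: go right to 25.
    At 25: go left to 7.
      At 7: no left child.
      At 7: go right to 18.
        18 is a leaf — visit 18.
      Visit 7.
    At 25: no right child.
    Visit 25.
  Visit 32.
Visit 35.
Full post-order sequence: 38, 17, 37, 24, 8, 30, 18, 7, 25, 32, 35.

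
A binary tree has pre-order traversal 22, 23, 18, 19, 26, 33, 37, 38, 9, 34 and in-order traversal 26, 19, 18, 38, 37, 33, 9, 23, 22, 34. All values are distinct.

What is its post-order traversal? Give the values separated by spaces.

The first element of pre-order is the root; it splits in-order into left and right subtrees.
Root 22: left subtree has 8 nodes {26, 19, 18, 38, 37, 33, 9, 23}, right has 1 {34}.
  Root 23: left subtree has 7 nodes {26, 19, 18, 38, 37, 33, 9}, right has 0 { }.
    Root 18: left subtree has 2 nodes {26, 19}, right has 4 {38, 37, 33, 9}.
      Root 19: left subtree has 1 node {26}, right has 0 { }.
      Root 33: left subtree has 2 nodes {38, 37}, right has 1 {9}.
        Root 37: left subtree has 1 node {38}, right has 0 { }.

26 19 38 37 9 33 18 23 34 22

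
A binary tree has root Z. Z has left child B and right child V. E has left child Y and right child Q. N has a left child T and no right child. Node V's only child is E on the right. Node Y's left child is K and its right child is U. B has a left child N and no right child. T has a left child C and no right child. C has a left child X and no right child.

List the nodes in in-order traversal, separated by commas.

In-order visits the left subtree, then the node, then the right subtree.
At Z: go left to B.
  At B: go left to N.
    At N: go left to T.
      At T: go left to C.
        At C: go left to X.
          X is a leaf — visit X.
        Visit C.
        At C: no right child.
      Visit T.
      At T: no right child.
    Visit N.
    At N: no right child.
  Visit B.
  At B: no right child.
Visit Z.
At Z: go right to V.
  At V: no left child.
  Visit V.
  At V: go right to E.
    At E: go left to Y.
      At Y: go left to K.
        K is a leaf — visit K.
      Visit Y.
      At Y: go right to U.
        U is a leaf — visit U.
    Visit E.
    At E: go right to Q.
      Q is a leaf — visit Q.

X, C, T, N, B, Z, V, K, Y, U, E, Q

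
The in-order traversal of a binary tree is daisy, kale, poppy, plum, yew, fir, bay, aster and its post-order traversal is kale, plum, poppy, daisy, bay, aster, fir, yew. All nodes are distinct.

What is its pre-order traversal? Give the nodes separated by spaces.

The last element of post-order is the root; it splits in-order into left and right subtrees.
Root yew: left subtree has 4 nodes {daisy, kale, poppy, plum}, right has 3 {fir, bay, aster}.
  Root daisy: left subtree has 0 nodes { }, right has 3 {kale, poppy, plum}.
    Root poppy: left subtree has 1 node {kale}, right has 1 {plum}.
  Root fir: left subtree has 0 nodes { }, right has 2 {bay, aster}.
    Root aster: left subtree has 1 node {bay}, right has 0 { }.

yew daisy poppy kale plum fir aster bay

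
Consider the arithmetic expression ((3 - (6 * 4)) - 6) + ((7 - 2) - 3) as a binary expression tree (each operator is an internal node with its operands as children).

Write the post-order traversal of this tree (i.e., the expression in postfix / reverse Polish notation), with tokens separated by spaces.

3 6 4 * - 6 - 7 2 - 3 - +

Post-order on an expression tree gives postfix notation: for each operator, emit left operand, right operand, then the operator.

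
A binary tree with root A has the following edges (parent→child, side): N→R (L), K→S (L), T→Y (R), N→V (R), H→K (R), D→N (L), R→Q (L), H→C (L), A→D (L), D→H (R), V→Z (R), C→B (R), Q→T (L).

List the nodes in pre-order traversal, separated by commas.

A, D, N, R, Q, T, Y, V, Z, H, C, B, K, S

Pre-order visits the node, then its left subtree, then its right subtree.
Visit A.
At A: go left to D.
  Visit D.
  At D: go left to N.
    Visit N.
    At N: go left to R.
      Visit R.
      At R: go left to Q.
        Visit Q.
        At Q: go left to T.
          Visit T.
          At T: no left child.
          At T: go right to Y.
            Y is a leaf — visit Y.
        At Q: no right child.
      At R: no right child.
    At N: go right to V.
      Visit V.
      At V: no left child.
      At V: go right to Z.
        Z is a leaf — visit Z.
  At D: go right to H.
    Visit H.
    At H: go left to C.
      Visit C.
      At C: no left child.
      At C: go right to B.
        B is a leaf — visit B.
    At H: go right to K.
      Visit K.
      At K: go left to S.
        S is a leaf — visit S.
      At K: no right child.
At A: no right child.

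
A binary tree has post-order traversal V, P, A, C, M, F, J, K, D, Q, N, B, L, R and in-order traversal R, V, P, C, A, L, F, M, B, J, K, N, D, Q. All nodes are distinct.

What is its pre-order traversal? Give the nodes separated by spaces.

The last element of post-order is the root; it splits in-order into left and right subtrees.
Root R: left subtree has 0 nodes { }, right has 13 {V, P, C, A, L, F, M, B, J, K, N, D, Q}.
  Root L: left subtree has 4 nodes {V, P, C, A}, right has 8 {F, M, B, J, K, N, D, Q}.
    Root C: left subtree has 2 nodes {V, P}, right has 1 {A}.
      Root P: left subtree has 1 node {V}, right has 0 { }.
    Root B: left subtree has 2 nodes {F, M}, right has 5 {J, K, N, D, Q}.
      Root F: left subtree has 0 nodes { }, right has 1 {M}.
      Root N: left subtree has 2 nodes {J, K}, right has 2 {D, Q}.
        Root K: left subtree has 1 node {J}, right has 0 { }.
        Root Q: left subtree has 1 node {D}, right has 0 { }.

R L C P V A B F M N K J Q D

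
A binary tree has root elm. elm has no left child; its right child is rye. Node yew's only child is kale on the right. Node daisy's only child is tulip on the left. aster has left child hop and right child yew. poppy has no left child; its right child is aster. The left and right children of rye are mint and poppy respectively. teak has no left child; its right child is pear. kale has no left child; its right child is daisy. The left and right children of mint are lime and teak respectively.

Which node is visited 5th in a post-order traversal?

hop

Post-order visits the left subtree, then the right subtree, then the node.
At elm: no left child.
At elm: go right to rye.
  At rye: go left to mint.
    At mint: go left to lime.
      lime is a leaf — visit lime.
    At mint: go right to teak.
      At teak: no left child.
      At teak: go right to pear.
        pear is a leaf — visit pear.
      Visit teak.
    Visit mint.
  At rye: go right to poppy.
    At poppy: no left child.
    At poppy: go right to aster.
      At aster: go left to hop.
        hop is a leaf — visit hop.
      At aster: go right to yew.
        At yew: no left child.
        At yew: go right to kale.
          At kale: no left child.
          At kale: go right to daisy.
            At daisy: go left to tulip.
              tulip is a leaf — visit tulip.
            At daisy: no right child.
            Visit daisy.
          Visit kale.
        Visit yew.
      Visit aster.
    Visit poppy.
  Visit rye.
Visit elm.
Full post-order sequence: lime, pear, teak, mint, hop, tulip, daisy, kale, yew, aster, poppy, rye, elm.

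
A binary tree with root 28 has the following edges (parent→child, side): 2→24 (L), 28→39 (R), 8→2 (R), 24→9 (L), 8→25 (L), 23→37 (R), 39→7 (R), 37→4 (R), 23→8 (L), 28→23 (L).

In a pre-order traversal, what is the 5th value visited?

Pre-order visits the node, then its left subtree, then its right subtree.
Visit 28.
At 28: go left to 23.
  Visit 23.
  At 23: go left to 8.
    Visit 8.
    At 8: go left to 25.
      25 is a leaf — visit 25.
    At 8: go right to 2.
      Visit 2.
      At 2: go left to 24.
        Visit 24.
        At 24: go left to 9.
          9 is a leaf — visit 9.
        At 24: no right child.
      At 2: no right child.
  At 23: go right to 37.
    Visit 37.
    At 37: no left child.
    At 37: go right to 4.
      4 is a leaf — visit 4.
At 28: go right to 39.
  Visit 39.
  At 39: no left child.
  At 39: go right to 7.
    7 is a leaf — visit 7.
Full pre-order sequence: 28, 23, 8, 25, 2, 24, 9, 37, 4, 39, 7.

2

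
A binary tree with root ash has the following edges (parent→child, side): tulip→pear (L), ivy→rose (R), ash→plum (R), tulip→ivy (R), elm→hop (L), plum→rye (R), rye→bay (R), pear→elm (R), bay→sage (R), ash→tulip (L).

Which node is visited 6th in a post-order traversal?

tulip

Post-order visits the left subtree, then the right subtree, then the node.
At ash: go left to tulip.
  At tulip: go left to pear.
    At pear: no left child.
    At pear: go right to elm.
      At elm: go left to hop.
        hop is a leaf — visit hop.
      At elm: no right child.
      Visit elm.
    Visit pear.
  At tulip: go right to ivy.
    At ivy: no left child.
    At ivy: go right to rose.
      rose is a leaf — visit rose.
    Visit ivy.
  Visit tulip.
At ash: go right to plum.
  At plum: no left child.
  At plum: go right to rye.
    At rye: no left child.
    At rye: go right to bay.
      At bay: no left child.
      At bay: go right to sage.
        sage is a leaf — visit sage.
      Visit bay.
    Visit rye.
  Visit plum.
Visit ash.
Full post-order sequence: hop, elm, pear, rose, ivy, tulip, sage, bay, rye, plum, ash.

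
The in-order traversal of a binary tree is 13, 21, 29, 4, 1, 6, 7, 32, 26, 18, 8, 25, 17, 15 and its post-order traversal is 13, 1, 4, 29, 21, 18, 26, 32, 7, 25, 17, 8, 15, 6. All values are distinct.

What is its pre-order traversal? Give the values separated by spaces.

The last element of post-order is the root; it splits in-order into left and right subtrees.
Root 6: left subtree has 5 nodes {13, 21, 29, 4, 1}, right has 8 {7, 32, 26, 18, 8, 25, 17, 15}.
  Root 21: left subtree has 1 node {13}, right has 3 {29, 4, 1}.
    Root 29: left subtree has 0 nodes { }, right has 2 {4, 1}.
      Root 4: left subtree has 0 nodes { }, right has 1 {1}.
  Root 15: left subtree has 7 nodes {7, 32, 26, 18, 8, 25, 17}, right has 0 { }.
    Root 8: left subtree has 4 nodes {7, 32, 26, 18}, right has 2 {25, 17}.
      Root 7: left subtree has 0 nodes { }, right has 3 {32, 26, 18}.
        Root 32: left subtree has 0 nodes { }, right has 2 {26, 18}.
          Root 26: left subtree has 0 nodes { }, right has 1 {18}.
      Root 17: left subtree has 1 node {25}, right has 0 { }.

6 21 13 29 4 1 15 8 7 32 26 18 17 25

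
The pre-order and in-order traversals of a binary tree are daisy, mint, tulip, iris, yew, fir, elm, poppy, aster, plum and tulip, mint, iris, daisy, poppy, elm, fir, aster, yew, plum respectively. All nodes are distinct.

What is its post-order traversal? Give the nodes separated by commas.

tulip, iris, mint, poppy, elm, aster, fir, plum, yew, daisy

The first element of pre-order is the root; it splits in-order into left and right subtrees.
Root daisy: left subtree has 3 nodes {tulip, mint, iris}, right has 6 {poppy, elm, fir, aster, yew, plum}.
  Root mint: left subtree has 1 node {tulip}, right has 1 {iris}.
  Root yew: left subtree has 4 nodes {poppy, elm, fir, aster}, right has 1 {plum}.
    Root fir: left subtree has 2 nodes {poppy, elm}, right has 1 {aster}.
      Root elm: left subtree has 1 node {poppy}, right has 0 { }.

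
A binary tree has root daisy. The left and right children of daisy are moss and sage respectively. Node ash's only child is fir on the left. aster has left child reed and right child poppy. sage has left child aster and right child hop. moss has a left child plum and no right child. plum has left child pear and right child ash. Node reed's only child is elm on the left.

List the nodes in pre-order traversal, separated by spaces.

Pre-order visits the node, then its left subtree, then its right subtree.
Visit daisy.
At daisy: go left to moss.
  Visit moss.
  At moss: go left to plum.
    Visit plum.
    At plum: go left to pear.
      pear is a leaf — visit pear.
    At plum: go right to ash.
      Visit ash.
      At ash: go left to fir.
        fir is a leaf — visit fir.
      At ash: no right child.
  At moss: no right child.
At daisy: go right to sage.
  Visit sage.
  At sage: go left to aster.
    Visit aster.
    At aster: go left to reed.
      Visit reed.
      At reed: go left to elm.
        elm is a leaf — visit elm.
      At reed: no right child.
    At aster: go right to poppy.
      poppy is a leaf — visit poppy.
  At sage: go right to hop.
    hop is a leaf — visit hop.

daisy moss plum pear ash fir sage aster reed elm poppy hop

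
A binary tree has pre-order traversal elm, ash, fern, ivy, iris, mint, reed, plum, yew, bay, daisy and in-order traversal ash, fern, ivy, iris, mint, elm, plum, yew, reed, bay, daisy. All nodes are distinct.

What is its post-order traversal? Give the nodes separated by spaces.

The first element of pre-order is the root; it splits in-order into left and right subtrees.
Root elm: left subtree has 5 nodes {ash, fern, ivy, iris, mint}, right has 5 {plum, yew, reed, bay, daisy}.
  Root ash: left subtree has 0 nodes { }, right has 4 {fern, ivy, iris, mint}.
    Root fern: left subtree has 0 nodes { }, right has 3 {ivy, iris, mint}.
      Root ivy: left subtree has 0 nodes { }, right has 2 {iris, mint}.
        Root iris: left subtree has 0 nodes { }, right has 1 {mint}.
  Root reed: left subtree has 2 nodes {plum, yew}, right has 2 {bay, daisy}.
    Root plum: left subtree has 0 nodes { }, right has 1 {yew}.
    Root bay: left subtree has 0 nodes { }, right has 1 {daisy}.

mint iris ivy fern ash yew plum daisy bay reed elm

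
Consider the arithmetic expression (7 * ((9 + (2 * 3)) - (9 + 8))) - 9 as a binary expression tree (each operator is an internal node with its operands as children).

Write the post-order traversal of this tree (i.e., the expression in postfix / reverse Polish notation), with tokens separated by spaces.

Post-order on an expression tree gives postfix notation: for each operator, emit left operand, right operand, then the operator.

7 9 2 3 * + 9 8 + - * 9 -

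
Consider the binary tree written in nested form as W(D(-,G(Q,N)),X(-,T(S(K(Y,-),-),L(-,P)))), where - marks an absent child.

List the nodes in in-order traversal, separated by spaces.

In-order visits the left subtree, then the node, then the right subtree.
At W: go left to D.
  At D: no left child.
  Visit D.
  At D: go right to G.
    At G: go left to Q.
      Q is a leaf — visit Q.
    Visit G.
    At G: go right to N.
      N is a leaf — visit N.
Visit W.
At W: go right to X.
  At X: no left child.
  Visit X.
  At X: go right to T.
    At T: go left to S.
      At S: go left to K.
        At K: go left to Y.
          Y is a leaf — visit Y.
        Visit K.
        At K: no right child.
      Visit S.
      At S: no right child.
    Visit T.
    At T: go right to L.
      At L: no left child.
      Visit L.
      At L: go right to P.
        P is a leaf — visit P.

D Q G N W X Y K S T L P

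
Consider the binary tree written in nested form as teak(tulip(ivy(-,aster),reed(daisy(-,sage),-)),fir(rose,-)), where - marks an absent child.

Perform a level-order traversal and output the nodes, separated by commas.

teak, tulip, fir, ivy, reed, rose, aster, daisy, sage

Level-order visits nodes level by level from the root, left to right within each level.
Level 0: teak
Level 1: tulip, fir
Level 2: ivy, reed, rose
Level 3: aster, daisy
Level 4: sage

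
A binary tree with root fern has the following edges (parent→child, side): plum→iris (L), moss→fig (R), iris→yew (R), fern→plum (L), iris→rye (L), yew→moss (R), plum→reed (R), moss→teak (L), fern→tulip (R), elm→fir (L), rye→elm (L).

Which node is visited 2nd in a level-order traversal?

Level-order visits nodes level by level from the root, left to right within each level.
Level 0: fern
Level 1: plum, tulip
Level 2: iris, reed
Level 3: rye, yew
Level 4: elm, moss
Level 5: fir, teak, fig
Full level-order sequence: fern, plum, tulip, iris, reed, rye, yew, elm, moss, fir, teak, fig.

plum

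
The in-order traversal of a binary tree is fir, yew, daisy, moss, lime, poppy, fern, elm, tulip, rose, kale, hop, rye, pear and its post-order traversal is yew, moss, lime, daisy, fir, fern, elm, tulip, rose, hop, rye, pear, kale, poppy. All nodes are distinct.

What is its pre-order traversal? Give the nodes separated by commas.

poppy, fir, daisy, yew, lime, moss, kale, rose, tulip, elm, fern, pear, rye, hop

The last element of post-order is the root; it splits in-order into left and right subtrees.
Root poppy: left subtree has 5 nodes {fir, yew, daisy, moss, lime}, right has 8 {fern, elm, tulip, rose, kale, hop, rye, pear}.
  Root fir: left subtree has 0 nodes { }, right has 4 {yew, daisy, moss, lime}.
    Root daisy: left subtree has 1 node {yew}, right has 2 {moss, lime}.
      Root lime: left subtree has 1 node {moss}, right has 0 { }.
  Root kale: left subtree has 4 nodes {fern, elm, tulip, rose}, right has 3 {hop, rye, pear}.
    Root rose: left subtree has 3 nodes {fern, elm, tulip}, right has 0 { }.
      Root tulip: left subtree has 2 nodes {fern, elm}, right has 0 { }.
        Root elm: left subtree has 1 node {fern}, right has 0 { }.
    Root pear: left subtree has 2 nodes {hop, rye}, right has 0 { }.
      Root rye: left subtree has 1 node {hop}, right has 0 { }.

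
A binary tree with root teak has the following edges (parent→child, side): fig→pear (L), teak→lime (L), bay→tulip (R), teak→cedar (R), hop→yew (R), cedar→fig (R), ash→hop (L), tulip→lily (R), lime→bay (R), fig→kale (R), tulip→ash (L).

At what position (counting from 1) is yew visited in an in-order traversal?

4

In-order visits the left subtree, then the node, then the right subtree.
At teak: go left to lime.
  At lime: no left child.
  Visit lime.
  At lime: go right to bay.
    At bay: no left child.
    Visit bay.
    At bay: go right to tulip.
      At tulip: go left to ash.
        At ash: go left to hop.
          At hop: no left child.
          Visit hop.
          At hop: go right to yew.
            yew is a leaf — visit yew.
        Visit ash.
        At ash: no right child.
      Visit tulip.
      At tulip: go right to lily.
        lily is a leaf — visit lily.
Visit teak.
At teak: go right to cedar.
  At cedar: no left child.
  Visit cedar.
  At cedar: go right to fig.
    At fig: go left to pear.
      pear is a leaf — visit pear.
    Visit fig.
    At fig: go right to kale.
      kale is a leaf — visit kale.
Full in-order sequence: lime, bay, hop, yew, ash, tulip, lily, teak, cedar, pear, fig, kale.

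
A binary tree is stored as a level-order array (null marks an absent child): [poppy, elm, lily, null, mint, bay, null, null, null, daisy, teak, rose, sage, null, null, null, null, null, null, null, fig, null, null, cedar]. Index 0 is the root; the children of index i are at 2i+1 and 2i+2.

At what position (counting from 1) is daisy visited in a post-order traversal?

2

Post-order visits the left subtree, then the right subtree, then the node.
At poppy: go left to elm.
  At elm: no left child.
  At elm: go right to mint.
    At mint: go left to daisy.
      At daisy: no left child.
      At daisy: go right to fig.
        fig is a leaf — visit fig.
      Visit daisy.
    At mint: go right to teak.
      teak is a leaf — visit teak.
    Visit mint.
  Visit elm.
At poppy: go right to lily.
  At lily: go left to bay.
    At bay: go left to rose.
      At rose: go left to cedar.
        cedar is a leaf — visit cedar.
      At rose: no right child.
      Visit rose.
    At bay: go right to sage.
      sage is a leaf — visit sage.
    Visit bay.
  At lily: no right child.
  Visit lily.
Visit poppy.
Full post-order sequence: fig, daisy, teak, mint, elm, cedar, rose, sage, bay, lily, poppy.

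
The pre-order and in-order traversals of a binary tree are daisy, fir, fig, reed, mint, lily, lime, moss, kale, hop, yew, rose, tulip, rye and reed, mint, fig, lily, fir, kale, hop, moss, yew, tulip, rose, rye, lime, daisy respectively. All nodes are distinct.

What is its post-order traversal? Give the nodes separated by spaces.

mint reed lily fig hop kale tulip rye rose yew moss lime fir daisy

The first element of pre-order is the root; it splits in-order into left and right subtrees.
Root daisy: left subtree has 13 nodes {reed, mint, fig, lily, fir, kale, hop, moss, yew, tulip, rose, rye, lime}, right has 0 { }.
  Root fir: left subtree has 4 nodes {reed, mint, fig, lily}, right has 8 {kale, hop, moss, yew, tulip, rose, rye, lime}.
    Root fig: left subtree has 2 nodes {reed, mint}, right has 1 {lily}.
      Root reed: left subtree has 0 nodes { }, right has 1 {mint}.
    Root lime: left subtree has 7 nodes {kale, hop, moss, yew, tulip, rose, rye}, right has 0 { }.
      Root moss: left subtree has 2 nodes {kale, hop}, right has 4 {yew, tulip, rose, rye}.
        Root kale: left subtree has 0 nodes { }, right has 1 {hop}.
        Root yew: left subtree has 0 nodes { }, right has 3 {tulip, rose, rye}.
          Root rose: left subtree has 1 node {tulip}, right has 1 {rye}.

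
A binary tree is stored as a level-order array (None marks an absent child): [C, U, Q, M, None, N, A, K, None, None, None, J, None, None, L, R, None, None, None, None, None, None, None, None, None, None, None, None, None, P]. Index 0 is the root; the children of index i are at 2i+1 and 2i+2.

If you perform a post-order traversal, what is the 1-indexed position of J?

Post-order visits the left subtree, then the right subtree, then the node.
At C: go left to U.
  At U: go left to M.
    At M: go left to K.
      At K: go left to R.
        R is a leaf — visit R.
      At K: no right child.
      Visit K.
    At M: no right child.
    Visit M.
  At U: no right child.
  Visit U.
At C: go right to Q.
  At Q: go left to N.
    At N: go left to J.
      J is a leaf — visit J.
    At N: no right child.
    Visit N.
  At Q: go right to A.
    At A: no left child.
    At A: go right to L.
      At L: go left to P.
        P is a leaf — visit P.
      At L: no right child.
      Visit L.
    Visit A.
  Visit Q.
Visit C.
Full post-order sequence: R, K, M, U, J, N, P, L, A, Q, C.

5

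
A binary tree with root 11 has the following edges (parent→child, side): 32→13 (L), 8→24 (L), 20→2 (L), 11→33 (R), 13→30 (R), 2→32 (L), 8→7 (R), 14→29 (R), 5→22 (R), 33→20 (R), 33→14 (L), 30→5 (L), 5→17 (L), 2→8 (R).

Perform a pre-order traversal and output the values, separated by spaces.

11 33 14 29 20 2 32 13 30 5 17 22 8 24 7

Pre-order visits the node, then its left subtree, then its right subtree.
Visit 11.
At 11: no left child.
At 11: go right to 33.
  Visit 33.
  At 33: go left to 14.
    Visit 14.
    At 14: no left child.
    At 14: go right to 29.
      29 is a leaf — visit 29.
  At 33: go right to 20.
    Visit 20.
    At 20: go left to 2.
      Visit 2.
      At 2: go left to 32.
        Visit 32.
        At 32: go left to 13.
          Visit 13.
          At 13: no left child.
          At 13: go right to 30.
            Visit 30.
            At 30: go left to 5.
              Visit 5.
              At 5: go left to 17.
                17 is a leaf — visit 17.
              At 5: go right to 22.
                22 is a leaf — visit 22.
            At 30: no right child.
        At 32: no right child.
      At 2: go right to 8.
        Visit 8.
        At 8: go left to 24.
          24 is a leaf — visit 24.
        At 8: go right to 7.
          7 is a leaf — visit 7.
    At 20: no right child.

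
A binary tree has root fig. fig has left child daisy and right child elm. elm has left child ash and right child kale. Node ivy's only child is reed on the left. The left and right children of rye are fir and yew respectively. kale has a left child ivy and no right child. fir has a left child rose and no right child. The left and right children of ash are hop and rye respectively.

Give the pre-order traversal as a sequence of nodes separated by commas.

fig, daisy, elm, ash, hop, rye, fir, rose, yew, kale, ivy, reed

Pre-order visits the node, then its left subtree, then its right subtree.
Visit fig.
At fig: go left to daisy.
  daisy is a leaf — visit daisy.
At fig: go right to elm.
  Visit elm.
  At elm: go left to ash.
    Visit ash.
    At ash: go left to hop.
      hop is a leaf — visit hop.
    At ash: go right to rye.
      Visit rye.
      At rye: go left to fir.
        Visit fir.
        At fir: go left to rose.
          rose is a leaf — visit rose.
        At fir: no right child.
      At rye: go right to yew.
        yew is a leaf — visit yew.
  At elm: go right to kale.
    Visit kale.
    At kale: go left to ivy.
      Visit ivy.
      At ivy: go left to reed.
        reed is a leaf — visit reed.
      At ivy: no right child.
    At kale: no right child.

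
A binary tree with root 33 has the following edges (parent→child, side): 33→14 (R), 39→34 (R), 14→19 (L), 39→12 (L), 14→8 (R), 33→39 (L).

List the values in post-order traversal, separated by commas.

Post-order visits the left subtree, then the right subtree, then the node.
At 33: go left to 39.
  At 39: go left to 12.
    12 is a leaf — visit 12.
  At 39: go right to 34.
    34 is a leaf — visit 34.
  Visit 39.
At 33: go right to 14.
  At 14: go left to 19.
    19 is a leaf — visit 19.
  At 14: go right to 8.
    8 is a leaf — visit 8.
  Visit 14.
Visit 33.

12, 34, 39, 19, 8, 14, 33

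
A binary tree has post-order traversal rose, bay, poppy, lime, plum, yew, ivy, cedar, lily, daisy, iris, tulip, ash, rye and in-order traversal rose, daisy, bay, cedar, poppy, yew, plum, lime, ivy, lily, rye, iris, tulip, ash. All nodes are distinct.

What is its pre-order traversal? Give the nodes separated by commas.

The last element of post-order is the root; it splits in-order into left and right subtrees.
Root rye: left subtree has 10 nodes {rose, daisy, bay, cedar, poppy, yew, plum, lime, ivy, lily}, right has 3 {iris, tulip, ash}.
  Root daisy: left subtree has 1 node {rose}, right has 8 {bay, cedar, poppy, yew, plum, lime, ivy, lily}.
    Root lily: left subtree has 7 nodes {bay, cedar, poppy, yew, plum, lime, ivy}, right has 0 { }.
      Root cedar: left subtree has 1 node {bay}, right has 5 {poppy, yew, plum, lime, ivy}.
        Root ivy: left subtree has 4 nodes {poppy, yew, plum, lime}, right has 0 { }.
          Root yew: left subtree has 1 node {poppy}, right has 2 {plum, lime}.
            Root plum: left subtree has 0 nodes { }, right has 1 {lime}.
  Root ash: left subtree has 2 nodes {iris, tulip}, right has 0 { }.
    Root tulip: left subtree has 1 node {iris}, right has 0 { }.

rye, daisy, rose, lily, cedar, bay, ivy, yew, poppy, plum, lime, ash, tulip, iris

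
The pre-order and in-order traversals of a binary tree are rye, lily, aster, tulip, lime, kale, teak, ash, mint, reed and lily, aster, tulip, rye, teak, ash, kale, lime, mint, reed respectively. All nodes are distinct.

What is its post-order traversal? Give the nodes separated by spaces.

The first element of pre-order is the root; it splits in-order into left and right subtrees.
Root rye: left subtree has 3 nodes {lily, aster, tulip}, right has 6 {teak, ash, kale, lime, mint, reed}.
  Root lily: left subtree has 0 nodes { }, right has 2 {aster, tulip}.
    Root aster: left subtree has 0 nodes { }, right has 1 {tulip}.
  Root lime: left subtree has 3 nodes {teak, ash, kale}, right has 2 {mint, reed}.
    Root kale: left subtree has 2 nodes {teak, ash}, right has 0 { }.
      Root teak: left subtree has 0 nodes { }, right has 1 {ash}.
    Root mint: left subtree has 0 nodes { }, right has 1 {reed}.

tulip aster lily ash teak kale reed mint lime rye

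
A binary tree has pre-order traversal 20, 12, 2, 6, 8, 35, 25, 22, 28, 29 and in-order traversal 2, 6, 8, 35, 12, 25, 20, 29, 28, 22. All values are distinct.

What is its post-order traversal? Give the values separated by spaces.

The first element of pre-order is the root; it splits in-order into left and right subtrees.
Root 20: left subtree has 6 nodes {2, 6, 8, 35, 12, 25}, right has 3 {29, 28, 22}.
  Root 12: left subtree has 4 nodes {2, 6, 8, 35}, right has 1 {25}.
    Root 2: left subtree has 0 nodes { }, right has 3 {6, 8, 35}.
      Root 6: left subtree has 0 nodes { }, right has 2 {8, 35}.
        Root 8: left subtree has 0 nodes { }, right has 1 {35}.
  Root 22: left subtree has 2 nodes {29, 28}, right has 0 { }.
    Root 28: left subtree has 1 node {29}, right has 0 { }.

35 8 6 2 25 12 29 28 22 20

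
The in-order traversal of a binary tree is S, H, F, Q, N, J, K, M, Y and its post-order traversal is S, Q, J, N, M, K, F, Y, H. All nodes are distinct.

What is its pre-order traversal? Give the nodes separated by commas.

H, S, Y, F, K, N, Q, J, M

The last element of post-order is the root; it splits in-order into left and right subtrees.
Root H: left subtree has 1 node {S}, right has 7 {F, Q, N, J, K, M, Y}.
  Root Y: left subtree has 6 nodes {F, Q, N, J, K, M}, right has 0 { }.
    Root F: left subtree has 0 nodes { }, right has 5 {Q, N, J, K, M}.
      Root K: left subtree has 3 nodes {Q, N, J}, right has 1 {M}.
        Root N: left subtree has 1 node {Q}, right has 1 {J}.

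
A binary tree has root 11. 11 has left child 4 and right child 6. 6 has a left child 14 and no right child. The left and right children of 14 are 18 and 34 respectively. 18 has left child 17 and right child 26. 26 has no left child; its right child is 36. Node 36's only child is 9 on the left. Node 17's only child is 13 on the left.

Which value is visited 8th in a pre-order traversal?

Pre-order visits the node, then its left subtree, then its right subtree.
Visit 11.
At 11: go left to 4.
  4 is a leaf — visit 4.
At 11: go right to 6.
  Visit 6.
  At 6: go left to 14.
    Visit 14.
    At 14: go left to 18.
      Visit 18.
      At 18: go left to 17.
        Visit 17.
        At 17: go left to 13.
          13 is a leaf — visit 13.
        At 17: no right child.
      At 18: go right to 26.
        Visit 26.
        At 26: no left child.
        At 26: go right to 36.
          Visit 36.
          At 36: go left to 9.
            9 is a leaf — visit 9.
          At 36: no right child.
    At 14: go right to 34.
      34 is a leaf — visit 34.
  At 6: no right child.
Full pre-order sequence: 11, 4, 6, 14, 18, 17, 13, 26, 36, 9, 34.

26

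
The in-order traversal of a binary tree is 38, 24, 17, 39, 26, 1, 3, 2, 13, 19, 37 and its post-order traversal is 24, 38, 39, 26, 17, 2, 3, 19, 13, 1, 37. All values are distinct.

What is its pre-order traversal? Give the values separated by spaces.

The last element of post-order is the root; it splits in-order into left and right subtrees.
Root 37: left subtree has 10 nodes {38, 24, 17, 39, 26, 1, 3, 2, 13, 19}, right has 0 { }.
  Root 1: left subtree has 5 nodes {38, 24, 17, 39, 26}, right has 4 {3, 2, 13, 19}.
    Root 17: left subtree has 2 nodes {38, 24}, right has 2 {39, 26}.
      Root 38: left subtree has 0 nodes { }, right has 1 {24}.
      Root 26: left subtree has 1 node {39}, right has 0 { }.
    Root 13: left subtree has 2 nodes {3, 2}, right has 1 {19}.
      Root 3: left subtree has 0 nodes { }, right has 1 {2}.

37 1 17 38 24 26 39 13 3 2 19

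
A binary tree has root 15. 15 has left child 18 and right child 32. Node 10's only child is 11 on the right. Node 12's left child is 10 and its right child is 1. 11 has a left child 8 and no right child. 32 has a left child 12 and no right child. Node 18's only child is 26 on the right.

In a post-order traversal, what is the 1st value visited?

Post-order visits the left subtree, then the right subtree, then the node.
At 15: go left to 18.
  At 18: no left child.
  At 18: go right to 26.
    26 is a leaf — visit 26.
  Visit 18.
At 15: go right to 32.
  At 32: go left to 12.
    At 12: go left to 10.
      At 10: no left child.
      At 10: go right to 11.
        At 11: go left to 8.
          8 is a leaf — visit 8.
        At 11: no right child.
        Visit 11.
      Visit 10.
    At 12: go right to 1.
      1 is a leaf — visit 1.
    Visit 12.
  At 32: no right child.
  Visit 32.
Visit 15.
Full post-order sequence: 26, 18, 8, 11, 10, 1, 12, 32, 15.

26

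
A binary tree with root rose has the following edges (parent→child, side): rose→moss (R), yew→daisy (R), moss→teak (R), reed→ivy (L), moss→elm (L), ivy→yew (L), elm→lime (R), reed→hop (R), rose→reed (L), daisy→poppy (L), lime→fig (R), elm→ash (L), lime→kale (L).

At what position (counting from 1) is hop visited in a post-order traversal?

5

Post-order visits the left subtree, then the right subtree, then the node.
At rose: go left to reed.
  At reed: go left to ivy.
    At ivy: go left to yew.
      At yew: no left child.
      At yew: go right to daisy.
        At daisy: go left to poppy.
          poppy is a leaf — visit poppy.
        At daisy: no right child.
        Visit daisy.
      Visit yew.
    At ivy: no right child.
    Visit ivy.
  At reed: go right to hop.
    hop is a leaf — visit hop.
  Visit reed.
At rose: go right to moss.
  At moss: go left to elm.
    At elm: go left to ash.
      ash is a leaf — visit ash.
    At elm: go right to lime.
      At lime: go left to kale.
        kale is a leaf — visit kale.
      At lime: go right to fig.
        fig is a leaf — visit fig.
      Visit lime.
    Visit elm.
  At moss: go right to teak.
    teak is a leaf — visit teak.
  Visit moss.
Visit rose.
Full post-order sequence: poppy, daisy, yew, ivy, hop, reed, ash, kale, fig, lime, elm, teak, moss, rose.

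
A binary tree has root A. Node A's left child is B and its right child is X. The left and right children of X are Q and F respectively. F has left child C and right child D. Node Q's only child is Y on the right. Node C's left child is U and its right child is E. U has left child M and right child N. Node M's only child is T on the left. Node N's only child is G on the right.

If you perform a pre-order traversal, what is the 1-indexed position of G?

Pre-order visits the node, then its left subtree, then its right subtree.
Visit A.
At A: go left to B.
  B is a leaf — visit B.
At A: go right to X.
  Visit X.
  At X: go left to Q.
    Visit Q.
    At Q: no left child.
    At Q: go right to Y.
      Y is a leaf — visit Y.
  At X: go right to F.
    Visit F.
    At F: go left to C.
      Visit C.
      At C: go left to U.
        Visit U.
        At U: go left to M.
          Visit M.
          At M: go left to T.
            T is a leaf — visit T.
          At M: no right child.
        At U: go right to N.
          Visit N.
          At N: no left child.
          At N: go right to G.
            G is a leaf — visit G.
      At C: go right to E.
        E is a leaf — visit E.
    At F: go right to D.
      D is a leaf — visit D.
Full pre-order sequence: A, B, X, Q, Y, F, C, U, M, T, N, G, E, D.

12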